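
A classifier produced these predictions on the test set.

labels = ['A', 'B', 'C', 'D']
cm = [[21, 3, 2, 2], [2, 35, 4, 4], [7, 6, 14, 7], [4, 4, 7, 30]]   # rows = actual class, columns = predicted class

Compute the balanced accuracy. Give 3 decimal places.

0.652

Balanced accuracy = mean of per-class recall.
  A: recall = 21/28 = 0.7500
  B: recall = 35/45 = 0.7778
  C: recall = 14/34 = 0.4118
  D: recall = 30/45 = 0.6667
Mean = (0.7500 + 0.7778 + 0.4118 + 0.6667) / 4 = 0.652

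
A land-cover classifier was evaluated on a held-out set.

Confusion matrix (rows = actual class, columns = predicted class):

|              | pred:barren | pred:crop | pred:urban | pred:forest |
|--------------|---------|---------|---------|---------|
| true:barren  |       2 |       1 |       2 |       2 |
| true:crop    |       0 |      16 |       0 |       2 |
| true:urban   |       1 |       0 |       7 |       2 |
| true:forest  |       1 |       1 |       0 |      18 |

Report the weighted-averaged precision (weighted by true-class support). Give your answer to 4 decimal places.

Per-class precision (TP/(TP+FP)):
  barren: TP=2, FP=0+1+1=2 → 2/4 = 0.50000
  crop: TP=16, FP=1+0+1=2 → 16/18 = 0.88889
  urban: TP=7, FP=2+0+0=2 → 7/9 = 0.77778
  forest: TP=18, FP=2+2+2=6 → 18/24 = 0.75000
Weighted-precision = Σ (supportᵢ/N)·precisionᵢ with N=55: (7/55)·0.50000 + (18/55)·0.88889 + (10/55)·0.77778 + (20/55)·0.75000 = 0.7687

0.7687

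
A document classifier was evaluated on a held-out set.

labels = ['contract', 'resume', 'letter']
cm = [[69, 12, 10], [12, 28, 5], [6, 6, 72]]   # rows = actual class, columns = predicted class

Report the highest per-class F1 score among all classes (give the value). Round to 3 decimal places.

Per-class F1 score (2·TP/(2·TP+FP+FN)):
  contract: TP=69, FP=12+6=18, FN=12+10=22 → 138/178 = 0.7753
  resume: TP=28, FP=12+6=18, FN=12+5=17 → 56/91 = 0.6154
  letter: TP=72, FP=10+5=15, FN=6+6=12 → 144/171 = 0.8421
Highest is class 'letter' with F1 score = 0.842.

0.842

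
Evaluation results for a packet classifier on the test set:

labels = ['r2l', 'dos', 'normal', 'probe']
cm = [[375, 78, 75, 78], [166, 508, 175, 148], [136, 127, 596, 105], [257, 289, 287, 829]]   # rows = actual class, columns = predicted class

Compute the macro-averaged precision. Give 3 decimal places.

Per-class precision (TP/(TP+FP)):
  r2l: TP=375, FP=166+136+257=559 → 375/934 = 0.4015
  dos: TP=508, FP=78+127+289=494 → 508/1002 = 0.5070
  normal: TP=596, FP=75+175+287=537 → 596/1133 = 0.5260
  probe: TP=829, FP=78+148+105=331 → 829/1160 = 0.7147
Macro-precision = mean = (0.4015 + 0.5070 + 0.5260 + 0.7147) / 4 = 0.537

0.537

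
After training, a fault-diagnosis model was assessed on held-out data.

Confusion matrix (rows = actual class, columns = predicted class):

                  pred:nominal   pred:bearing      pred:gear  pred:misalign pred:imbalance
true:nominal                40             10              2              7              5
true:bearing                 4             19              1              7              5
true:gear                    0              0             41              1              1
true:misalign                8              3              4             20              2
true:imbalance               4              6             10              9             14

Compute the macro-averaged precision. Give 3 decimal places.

Per-class precision (TP/(TP+FP)):
  nominal: TP=40, FP=4+0+8+4=16 → 40/56 = 0.7143
  bearing: TP=19, FP=10+0+3+6=19 → 19/38 = 0.5000
  gear: TP=41, FP=2+1+4+10=17 → 41/58 = 0.7069
  misalign: TP=20, FP=7+7+1+9=24 → 20/44 = 0.4545
  imbalance: TP=14, FP=5+5+1+2=13 → 14/27 = 0.5185
Macro-precision = mean = (0.7143 + 0.5000 + 0.7069 + 0.4545 + 0.5185) / 5 = 0.579

0.579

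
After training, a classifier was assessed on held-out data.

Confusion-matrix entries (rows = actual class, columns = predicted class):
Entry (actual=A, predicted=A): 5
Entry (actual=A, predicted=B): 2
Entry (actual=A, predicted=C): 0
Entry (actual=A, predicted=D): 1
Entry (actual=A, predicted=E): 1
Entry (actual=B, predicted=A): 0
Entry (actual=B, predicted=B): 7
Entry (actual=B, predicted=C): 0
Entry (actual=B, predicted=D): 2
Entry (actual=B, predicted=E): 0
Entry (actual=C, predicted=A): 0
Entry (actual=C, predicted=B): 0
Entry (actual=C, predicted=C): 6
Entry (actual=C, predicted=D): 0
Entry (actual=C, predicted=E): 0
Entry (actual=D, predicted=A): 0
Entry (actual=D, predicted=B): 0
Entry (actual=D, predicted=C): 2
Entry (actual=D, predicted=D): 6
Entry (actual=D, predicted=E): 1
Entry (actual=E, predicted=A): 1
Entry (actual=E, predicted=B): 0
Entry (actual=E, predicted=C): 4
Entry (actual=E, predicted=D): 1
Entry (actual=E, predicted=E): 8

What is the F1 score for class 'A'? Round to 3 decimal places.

0.667

One-vs-rest for 'A': TP = diagonal; FP = other classes predicted 'A'; FN = 'A' predicted as other.
F1 score = 2·TP/(2·TP+FP+FN).
A: TP=5, FP=0+0+0+1=1, FN=2+0+1+1=4 → 10/15 = 0.6667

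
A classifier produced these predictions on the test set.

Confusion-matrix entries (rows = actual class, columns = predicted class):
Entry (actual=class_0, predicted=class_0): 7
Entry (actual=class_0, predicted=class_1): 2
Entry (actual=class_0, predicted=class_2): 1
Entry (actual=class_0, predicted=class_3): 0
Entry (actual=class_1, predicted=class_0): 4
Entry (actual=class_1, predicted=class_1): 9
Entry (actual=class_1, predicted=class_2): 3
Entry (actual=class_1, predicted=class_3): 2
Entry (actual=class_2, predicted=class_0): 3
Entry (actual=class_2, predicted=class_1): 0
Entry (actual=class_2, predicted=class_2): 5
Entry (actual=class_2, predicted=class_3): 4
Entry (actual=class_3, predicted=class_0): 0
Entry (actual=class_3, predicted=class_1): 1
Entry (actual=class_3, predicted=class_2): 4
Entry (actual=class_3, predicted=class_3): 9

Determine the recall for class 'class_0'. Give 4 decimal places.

Treat 'class_0' as positive and all other classes as negative.
recall = TP/(TP+FN).
class_0: TP=7, FN=2+1+0=3 → 7/10 = 0.70000

0.7000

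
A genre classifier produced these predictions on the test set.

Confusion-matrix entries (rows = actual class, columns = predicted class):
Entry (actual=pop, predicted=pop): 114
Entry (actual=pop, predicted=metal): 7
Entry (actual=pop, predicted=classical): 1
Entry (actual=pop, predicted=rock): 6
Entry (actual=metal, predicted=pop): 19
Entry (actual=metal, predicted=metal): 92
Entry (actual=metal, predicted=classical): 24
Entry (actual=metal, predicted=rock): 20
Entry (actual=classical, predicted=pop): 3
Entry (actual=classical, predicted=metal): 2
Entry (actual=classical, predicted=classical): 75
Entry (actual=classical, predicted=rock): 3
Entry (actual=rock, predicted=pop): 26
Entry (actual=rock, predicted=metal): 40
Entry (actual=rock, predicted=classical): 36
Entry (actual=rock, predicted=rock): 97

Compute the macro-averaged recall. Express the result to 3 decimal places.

Per-class recall (TP/(TP+FN)):
  pop: TP=114, FN=7+1+6=14 → 114/128 = 0.8906
  metal: TP=92, FN=19+24+20=63 → 92/155 = 0.5935
  classical: TP=75, FN=3+2+3=8 → 75/83 = 0.9036
  rock: TP=97, FN=26+40+36=102 → 97/199 = 0.4874
Macro-recall = mean = (0.8906 + 0.5935 + 0.9036 + 0.4874) / 4 = 0.719

0.719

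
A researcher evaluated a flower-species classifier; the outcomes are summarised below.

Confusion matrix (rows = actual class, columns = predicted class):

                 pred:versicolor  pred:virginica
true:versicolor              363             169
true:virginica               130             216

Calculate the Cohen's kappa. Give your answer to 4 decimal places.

0.3007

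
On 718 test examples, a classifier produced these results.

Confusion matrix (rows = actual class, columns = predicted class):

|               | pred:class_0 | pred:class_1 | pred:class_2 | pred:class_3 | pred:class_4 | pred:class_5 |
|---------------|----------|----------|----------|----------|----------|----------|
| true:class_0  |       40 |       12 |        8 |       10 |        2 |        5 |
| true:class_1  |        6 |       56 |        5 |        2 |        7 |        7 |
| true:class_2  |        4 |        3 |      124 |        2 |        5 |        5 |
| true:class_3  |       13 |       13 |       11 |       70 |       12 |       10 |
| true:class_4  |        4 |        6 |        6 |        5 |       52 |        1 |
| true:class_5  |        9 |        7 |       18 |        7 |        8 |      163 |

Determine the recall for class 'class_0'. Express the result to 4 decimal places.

Take TP from the diagonal, FP from the rest of the 'class_0' prediction marginal, FN from the rest of the 'class_0' actual marginal.
recall = TP/(TP+FN).
class_0: TP=40, FN=12+8+10+2+5=37 → 40/77 = 0.51948

0.5195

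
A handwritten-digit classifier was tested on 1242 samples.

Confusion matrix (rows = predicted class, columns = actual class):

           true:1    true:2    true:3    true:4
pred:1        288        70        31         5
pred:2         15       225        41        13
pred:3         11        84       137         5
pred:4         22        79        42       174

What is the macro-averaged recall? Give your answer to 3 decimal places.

0.694

Per-class recall (TP/(TP+FN)):
  1: TP=288, FN=15+11+22=48 → 288/336 = 0.8571
  2: TP=225, FN=70+84+79=233 → 225/458 = 0.4913
  3: TP=137, FN=31+41+42=114 → 137/251 = 0.5458
  4: TP=174, FN=5+13+5=23 → 174/197 = 0.8832
Macro-recall = mean = (0.8571 + 0.4913 + 0.5458 + 0.8832) / 4 = 0.694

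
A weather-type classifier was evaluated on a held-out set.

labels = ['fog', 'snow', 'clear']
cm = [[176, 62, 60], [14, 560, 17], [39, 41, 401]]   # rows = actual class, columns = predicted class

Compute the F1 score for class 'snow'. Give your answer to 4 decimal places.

Treat 'snow' as positive and all other classes as negative.
F1 score = 2·TP/(2·TP+FP+FN).
snow: TP=560, FP=62+41=103, FN=14+17=31 → 1120/1254 = 0.89314

0.8931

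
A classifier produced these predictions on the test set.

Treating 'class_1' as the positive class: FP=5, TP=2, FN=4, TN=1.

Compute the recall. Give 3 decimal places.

Recall = TP/(TP+FN) = 2/(2+4) = 2/6 = 0.333

0.333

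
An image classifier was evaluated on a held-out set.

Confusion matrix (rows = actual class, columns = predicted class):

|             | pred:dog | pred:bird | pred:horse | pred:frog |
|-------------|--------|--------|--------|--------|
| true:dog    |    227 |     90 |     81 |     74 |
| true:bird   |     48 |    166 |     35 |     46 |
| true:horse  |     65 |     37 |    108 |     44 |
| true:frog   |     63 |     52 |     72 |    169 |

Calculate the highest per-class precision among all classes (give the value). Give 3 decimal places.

0.563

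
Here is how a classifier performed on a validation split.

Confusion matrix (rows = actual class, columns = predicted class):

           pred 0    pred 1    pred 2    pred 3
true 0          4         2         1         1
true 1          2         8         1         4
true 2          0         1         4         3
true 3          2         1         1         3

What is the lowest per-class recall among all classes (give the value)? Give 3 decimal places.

0.429

Per-class recall (TP/(TP+FN)):
  0: TP=4, FN=2+1+1=4 → 4/8 = 0.5000
  1: TP=8, FN=2+1+4=7 → 8/15 = 0.5333
  2: TP=4, FN=0+1+3=4 → 4/8 = 0.5000
  3: TP=3, FN=2+1+1=4 → 3/7 = 0.4286
Lowest is class '3' with recall = 0.429.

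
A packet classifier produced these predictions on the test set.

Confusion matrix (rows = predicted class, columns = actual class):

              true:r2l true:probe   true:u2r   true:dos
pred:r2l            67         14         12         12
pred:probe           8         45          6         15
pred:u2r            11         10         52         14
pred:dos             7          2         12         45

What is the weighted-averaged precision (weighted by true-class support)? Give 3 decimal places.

0.633

Per-class precision (TP/(TP+FP)):
  r2l: TP=67, FP=14+12+12=38 → 67/105 = 0.6381
  probe: TP=45, FP=8+6+15=29 → 45/74 = 0.6081
  u2r: TP=52, FP=11+10+14=35 → 52/87 = 0.5977
  dos: TP=45, FP=7+2+12=21 → 45/66 = 0.6818
Weighted-precision = Σ (supportᵢ/N)·precisionᵢ with N=332: (93/332)·0.6381 + (71/332)·0.6081 + (82/332)·0.5977 + (86/332)·0.6818 = 0.633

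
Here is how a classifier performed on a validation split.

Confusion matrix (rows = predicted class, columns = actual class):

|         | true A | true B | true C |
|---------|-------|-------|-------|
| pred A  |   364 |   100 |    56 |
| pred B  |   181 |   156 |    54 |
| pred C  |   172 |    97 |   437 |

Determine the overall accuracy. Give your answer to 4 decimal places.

0.5918

Accuracy = trace / total = (364+156+437=957) / 1617 = 957/1617 = 0.5918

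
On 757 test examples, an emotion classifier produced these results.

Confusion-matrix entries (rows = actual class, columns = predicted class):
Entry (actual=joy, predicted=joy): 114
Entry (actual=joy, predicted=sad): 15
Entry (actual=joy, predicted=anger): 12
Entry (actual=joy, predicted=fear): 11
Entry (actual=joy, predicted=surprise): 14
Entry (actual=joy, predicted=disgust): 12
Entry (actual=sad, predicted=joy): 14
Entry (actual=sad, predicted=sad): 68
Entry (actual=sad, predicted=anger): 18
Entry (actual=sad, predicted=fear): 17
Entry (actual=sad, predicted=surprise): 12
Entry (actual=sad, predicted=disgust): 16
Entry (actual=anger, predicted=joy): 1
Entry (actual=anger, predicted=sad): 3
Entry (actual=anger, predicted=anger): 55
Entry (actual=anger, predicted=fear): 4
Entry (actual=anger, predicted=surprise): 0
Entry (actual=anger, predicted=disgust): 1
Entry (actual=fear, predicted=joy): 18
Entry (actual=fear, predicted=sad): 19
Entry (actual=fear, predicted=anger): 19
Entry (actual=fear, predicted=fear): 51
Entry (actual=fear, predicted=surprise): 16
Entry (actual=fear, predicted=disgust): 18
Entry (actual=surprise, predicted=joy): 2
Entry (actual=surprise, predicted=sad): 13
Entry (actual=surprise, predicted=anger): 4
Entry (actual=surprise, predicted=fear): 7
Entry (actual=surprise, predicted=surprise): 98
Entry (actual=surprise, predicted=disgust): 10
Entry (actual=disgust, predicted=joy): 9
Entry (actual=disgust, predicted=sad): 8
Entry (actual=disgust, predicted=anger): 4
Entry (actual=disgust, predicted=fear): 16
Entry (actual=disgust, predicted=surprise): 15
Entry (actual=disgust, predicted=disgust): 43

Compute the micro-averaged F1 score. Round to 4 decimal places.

Micro-averaging pools counts across classes: ΣTP=429, ΣFP=328, ΣFN=328.
Micro-F1 score = 2·TP/(2·TP+FP+FN) on pooled counts = 0.5667 (equals overall accuracy in single-label multiclass).

0.5667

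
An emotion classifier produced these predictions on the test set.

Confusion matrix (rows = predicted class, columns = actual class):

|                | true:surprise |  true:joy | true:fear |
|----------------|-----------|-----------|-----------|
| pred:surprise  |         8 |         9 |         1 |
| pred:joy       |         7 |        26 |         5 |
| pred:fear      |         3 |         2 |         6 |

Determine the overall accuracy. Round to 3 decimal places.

Accuracy = trace / total = (8+26+6=40) / 67 = 40/67 = 0.597

0.597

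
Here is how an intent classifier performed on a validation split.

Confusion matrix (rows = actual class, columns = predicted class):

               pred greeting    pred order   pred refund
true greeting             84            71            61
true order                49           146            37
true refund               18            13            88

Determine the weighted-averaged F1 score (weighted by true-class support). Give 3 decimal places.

Per-class F1 score (2·TP/(2·TP+FP+FN)):
  greeting: TP=84, FP=49+18=67, FN=71+61=132 → 168/367 = 0.4578
  order: TP=146, FP=71+13=84, FN=49+37=86 → 292/462 = 0.6320
  refund: TP=88, FP=61+37=98, FN=18+13=31 → 176/305 = 0.5770
Weighted-F1 score = Σ (supportᵢ/N)·F1 scoreᵢ with N=567: (216/567)·0.4578 + (232/567)·0.6320 + (119/567)·0.5770 = 0.554

0.554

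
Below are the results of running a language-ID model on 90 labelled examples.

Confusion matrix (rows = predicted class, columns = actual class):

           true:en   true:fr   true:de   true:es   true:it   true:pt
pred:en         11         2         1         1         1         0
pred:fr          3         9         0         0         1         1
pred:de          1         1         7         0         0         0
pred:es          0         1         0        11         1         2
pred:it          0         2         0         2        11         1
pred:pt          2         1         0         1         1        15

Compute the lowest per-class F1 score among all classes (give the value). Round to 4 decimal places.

0.6000

Per-class F1 score (2·TP/(2·TP+FP+FN)):
  en: TP=11, FP=2+1+1+1+0=5, FN=3+1+0+0+2=6 → 22/33 = 0.66667
  fr: TP=9, FP=3+0+0+1+1=5, FN=2+1+1+2+1=7 → 18/30 = 0.60000
  de: TP=7, FP=1+1+0+0+0=2, FN=1+0+0+0+0=1 → 14/17 = 0.82353
  es: TP=11, FP=0+1+0+1+2=4, FN=1+0+0+2+1=4 → 22/30 = 0.73333
  it: TP=11, FP=0+2+0+2+1=5, FN=1+1+0+1+1=4 → 22/31 = 0.70968
  pt: TP=15, FP=2+1+0+1+1=5, FN=0+1+0+2+1=4 → 30/39 = 0.76923
Lowest is class 'fr' with F1 score = 0.6000.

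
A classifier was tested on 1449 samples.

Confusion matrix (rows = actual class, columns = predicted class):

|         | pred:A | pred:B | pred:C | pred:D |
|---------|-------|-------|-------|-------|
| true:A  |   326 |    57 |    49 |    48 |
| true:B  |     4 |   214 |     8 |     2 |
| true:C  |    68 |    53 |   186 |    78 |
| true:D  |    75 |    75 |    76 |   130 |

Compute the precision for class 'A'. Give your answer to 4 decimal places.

One-vs-rest for 'A': TP = diagonal; FP = other classes predicted 'A'; FN = 'A' predicted as other.
precision = TP/(TP+FP).
A: TP=326, FP=4+68+75=147 → 326/473 = 0.68922

0.6892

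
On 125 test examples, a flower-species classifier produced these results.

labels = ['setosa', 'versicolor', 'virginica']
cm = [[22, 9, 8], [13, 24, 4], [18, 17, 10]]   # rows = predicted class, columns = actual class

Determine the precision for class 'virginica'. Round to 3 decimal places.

0.222

Take TP from the diagonal, FP from the rest of the 'virginica' prediction marginal, FN from the rest of the 'virginica' actual marginal.
precision = TP/(TP+FP).
virginica: TP=10, FP=18+17=35 → 10/45 = 0.2222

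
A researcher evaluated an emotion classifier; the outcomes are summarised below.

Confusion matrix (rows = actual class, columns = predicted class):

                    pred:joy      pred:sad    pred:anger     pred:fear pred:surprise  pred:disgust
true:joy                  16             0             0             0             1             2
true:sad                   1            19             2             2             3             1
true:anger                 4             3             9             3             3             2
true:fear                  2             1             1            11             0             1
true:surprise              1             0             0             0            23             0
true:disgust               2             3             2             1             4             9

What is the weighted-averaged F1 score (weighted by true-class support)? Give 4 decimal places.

Per-class F1 score (2·TP/(2·TP+FP+FN)):
  joy: TP=16, FP=1+4+2+1+2=10, FN=0+0+0+1+2=3 → 32/45 = 0.71111
  sad: TP=19, FP=0+3+1+0+3=7, FN=1+2+2+3+1=9 → 38/54 = 0.70370
  anger: TP=9, FP=0+2+1+0+2=5, FN=4+3+3+3+2=15 → 18/38 = 0.47368
  fear: TP=11, FP=0+2+3+0+1=6, FN=2+1+1+0+1=5 → 22/33 = 0.66667
  surprise: TP=23, FP=1+3+3+0+4=11, FN=1+0+0+0+0=1 → 46/58 = 0.79310
  disgust: TP=9, FP=2+1+2+1+0=6, FN=2+3+2+1+4=12 → 18/36 = 0.50000
Weighted-F1 score = Σ (supportᵢ/N)·F1 scoreᵢ with N=132: (19/132)·0.71111 + (28/132)·0.70370 + (24/132)·0.47368 + (16/132)·0.66667 + (24/132)·0.79310 + (21/132)·0.50000 = 0.6423

0.6423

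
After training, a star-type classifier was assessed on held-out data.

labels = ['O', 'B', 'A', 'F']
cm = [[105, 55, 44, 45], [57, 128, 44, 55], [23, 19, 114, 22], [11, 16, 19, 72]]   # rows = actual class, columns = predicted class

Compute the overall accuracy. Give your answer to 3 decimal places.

0.505

Accuracy = trace / total = (105+128+114+72=419) / 829 = 419/829 = 0.505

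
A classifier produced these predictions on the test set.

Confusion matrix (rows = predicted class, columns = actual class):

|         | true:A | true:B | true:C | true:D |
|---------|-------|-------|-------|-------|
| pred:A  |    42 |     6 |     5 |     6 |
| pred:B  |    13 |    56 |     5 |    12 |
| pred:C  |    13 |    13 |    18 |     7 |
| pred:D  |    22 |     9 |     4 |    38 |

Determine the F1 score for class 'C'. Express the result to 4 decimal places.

0.4337

One-vs-rest for 'C': TP = diagonal; FP = other classes predicted 'C'; FN = 'C' predicted as other.
F1 score = 2·TP/(2·TP+FP+FN).
C: TP=18, FP=13+13+7=33, FN=5+5+4=14 → 36/83 = 0.43373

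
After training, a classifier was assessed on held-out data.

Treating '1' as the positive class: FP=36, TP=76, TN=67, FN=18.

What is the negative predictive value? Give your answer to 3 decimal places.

0.788

NPV = TN/(TN+FN) = 67/(67+18) = 0.788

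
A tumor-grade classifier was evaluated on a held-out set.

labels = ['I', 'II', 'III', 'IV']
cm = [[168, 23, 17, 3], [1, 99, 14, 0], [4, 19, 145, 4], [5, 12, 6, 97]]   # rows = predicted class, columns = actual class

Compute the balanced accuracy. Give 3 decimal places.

Balanced accuracy = mean of per-class recall.
  I: recall = 168/178 = 0.9438
  II: recall = 99/153 = 0.6471
  III: recall = 145/182 = 0.7967
  IV: recall = 97/104 = 0.9327
Mean = (0.9438 + 0.6471 + 0.7967 + 0.9327) / 4 = 0.830

0.830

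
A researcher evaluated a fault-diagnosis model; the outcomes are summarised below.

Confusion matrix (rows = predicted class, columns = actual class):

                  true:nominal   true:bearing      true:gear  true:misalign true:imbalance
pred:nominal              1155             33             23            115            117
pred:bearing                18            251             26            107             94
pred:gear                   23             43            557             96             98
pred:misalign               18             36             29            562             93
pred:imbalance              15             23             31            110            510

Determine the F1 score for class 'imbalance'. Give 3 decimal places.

0.637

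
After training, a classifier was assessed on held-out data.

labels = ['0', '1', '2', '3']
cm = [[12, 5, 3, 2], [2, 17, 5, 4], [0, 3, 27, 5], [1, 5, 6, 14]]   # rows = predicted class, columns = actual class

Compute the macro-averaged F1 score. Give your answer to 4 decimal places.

Per-class F1 score (2·TP/(2·TP+FP+FN)):
  0: TP=12, FP=5+3+2=10, FN=2+0+1=3 → 24/37 = 0.64865
  1: TP=17, FP=2+5+4=11, FN=5+3+5=13 → 34/58 = 0.58621
  2: TP=27, FP=0+3+5=8, FN=3+5+6=14 → 54/76 = 0.71053
  3: TP=14, FP=1+5+6=12, FN=2+4+5=11 → 28/51 = 0.54902
Macro-F1 score = mean = (0.64865 + 0.58621 + 0.71053 + 0.54902) / 4 = 0.6236

0.6236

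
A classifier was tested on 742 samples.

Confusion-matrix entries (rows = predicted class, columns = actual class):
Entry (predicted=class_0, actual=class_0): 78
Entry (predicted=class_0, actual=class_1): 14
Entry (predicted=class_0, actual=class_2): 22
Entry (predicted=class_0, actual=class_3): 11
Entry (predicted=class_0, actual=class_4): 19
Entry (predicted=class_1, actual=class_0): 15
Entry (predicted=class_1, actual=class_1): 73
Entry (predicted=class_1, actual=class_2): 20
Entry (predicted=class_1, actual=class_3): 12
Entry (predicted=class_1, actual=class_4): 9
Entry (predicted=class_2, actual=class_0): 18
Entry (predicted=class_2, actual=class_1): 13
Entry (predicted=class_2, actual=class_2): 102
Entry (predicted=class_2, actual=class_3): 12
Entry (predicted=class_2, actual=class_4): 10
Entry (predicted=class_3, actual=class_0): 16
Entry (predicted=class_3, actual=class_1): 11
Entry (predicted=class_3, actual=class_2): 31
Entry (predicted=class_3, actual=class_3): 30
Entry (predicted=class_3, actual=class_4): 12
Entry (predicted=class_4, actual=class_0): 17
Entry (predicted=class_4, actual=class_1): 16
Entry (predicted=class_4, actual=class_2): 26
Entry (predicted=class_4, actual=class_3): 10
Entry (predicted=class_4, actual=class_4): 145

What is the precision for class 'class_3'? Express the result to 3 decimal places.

0.300

precision = TP/(TP+FP).
class_3: TP=30, FP=16+11+31+12=70 → 30/100 = 0.3000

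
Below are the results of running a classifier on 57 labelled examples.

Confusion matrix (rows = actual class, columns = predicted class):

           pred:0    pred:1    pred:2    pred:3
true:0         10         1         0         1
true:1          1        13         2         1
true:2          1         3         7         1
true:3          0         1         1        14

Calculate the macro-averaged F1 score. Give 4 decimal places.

0.7653

Per-class F1 score (2·TP/(2·TP+FP+FN)):
  0: TP=10, FP=1+1+0=2, FN=1+0+1=2 → 20/24 = 0.83333
  1: TP=13, FP=1+3+1=5, FN=1+2+1=4 → 26/35 = 0.74286
  2: TP=7, FP=0+2+1=3, FN=1+3+1=5 → 14/22 = 0.63636
  3: TP=14, FP=1+1+1=3, FN=0+1+1=2 → 28/33 = 0.84848
Macro-F1 score = mean = (0.83333 + 0.74286 + 0.63636 + 0.84848) / 4 = 0.7653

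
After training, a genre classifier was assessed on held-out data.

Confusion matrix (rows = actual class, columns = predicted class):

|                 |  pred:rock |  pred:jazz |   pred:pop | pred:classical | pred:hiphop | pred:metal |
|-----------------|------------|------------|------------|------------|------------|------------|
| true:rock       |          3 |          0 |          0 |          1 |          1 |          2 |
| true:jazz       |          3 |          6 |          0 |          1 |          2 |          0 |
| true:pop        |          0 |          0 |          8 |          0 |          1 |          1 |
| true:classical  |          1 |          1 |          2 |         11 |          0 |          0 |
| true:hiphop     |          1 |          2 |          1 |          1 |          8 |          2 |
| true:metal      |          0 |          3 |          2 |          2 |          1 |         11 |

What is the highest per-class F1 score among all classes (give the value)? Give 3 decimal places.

0.710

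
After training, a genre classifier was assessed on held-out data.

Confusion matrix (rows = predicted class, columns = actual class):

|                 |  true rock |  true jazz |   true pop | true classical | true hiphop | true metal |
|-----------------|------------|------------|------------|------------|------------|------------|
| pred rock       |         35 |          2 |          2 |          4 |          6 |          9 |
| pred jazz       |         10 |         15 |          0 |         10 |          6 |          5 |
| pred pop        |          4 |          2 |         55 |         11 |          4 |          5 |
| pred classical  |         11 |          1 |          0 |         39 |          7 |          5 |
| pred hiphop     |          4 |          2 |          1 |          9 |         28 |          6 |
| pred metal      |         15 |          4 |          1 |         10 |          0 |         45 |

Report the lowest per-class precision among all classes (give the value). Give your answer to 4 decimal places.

0.3261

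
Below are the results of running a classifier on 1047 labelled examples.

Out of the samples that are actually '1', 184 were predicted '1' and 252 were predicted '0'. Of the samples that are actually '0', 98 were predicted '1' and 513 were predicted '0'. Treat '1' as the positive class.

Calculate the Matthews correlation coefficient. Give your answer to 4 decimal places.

0.2907

MCC = (TP·TN − FP·FN) / √((TP+FP)(TP+FN)(TN+FP)(TN+FN))
Numerator = 184·513 − 98·252 = 69696
Denominator = √(282·436·611·765) = √57469609080 = 239728.1983
MCC = 69696 / 239728.1983 = 0.2907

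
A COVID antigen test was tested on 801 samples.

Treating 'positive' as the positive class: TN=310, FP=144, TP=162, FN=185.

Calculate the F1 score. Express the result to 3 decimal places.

0.496

Precision = TP/(TP+FP) = 162/306 = 0.5294
Recall = TP/(TP+FN) = 162/347 = 0.4669
F1 = 2·TP/(2·TP+FP+FN) = 324/653 = 0.496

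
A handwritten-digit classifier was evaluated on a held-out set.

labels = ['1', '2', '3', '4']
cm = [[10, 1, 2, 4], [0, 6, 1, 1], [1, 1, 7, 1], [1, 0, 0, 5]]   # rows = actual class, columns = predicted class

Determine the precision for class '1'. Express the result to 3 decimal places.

0.833

precision = TP/(TP+FP).
1: TP=10, FP=0+1+1=2 → 10/12 = 0.8333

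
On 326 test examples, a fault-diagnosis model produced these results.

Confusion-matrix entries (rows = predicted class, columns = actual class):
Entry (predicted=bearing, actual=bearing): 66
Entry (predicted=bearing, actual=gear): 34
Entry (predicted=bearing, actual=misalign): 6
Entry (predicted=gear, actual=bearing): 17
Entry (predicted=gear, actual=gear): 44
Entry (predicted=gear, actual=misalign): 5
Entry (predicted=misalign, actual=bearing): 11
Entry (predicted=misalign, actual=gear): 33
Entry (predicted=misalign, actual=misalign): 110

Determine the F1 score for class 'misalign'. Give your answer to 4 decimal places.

0.8000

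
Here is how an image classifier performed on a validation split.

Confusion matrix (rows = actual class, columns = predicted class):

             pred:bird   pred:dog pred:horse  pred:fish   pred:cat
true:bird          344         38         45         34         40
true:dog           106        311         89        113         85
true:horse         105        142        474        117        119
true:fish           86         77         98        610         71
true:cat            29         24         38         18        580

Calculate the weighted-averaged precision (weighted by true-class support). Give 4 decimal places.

Per-class precision (TP/(TP+FP)):
  bird: TP=344, FP=106+105+86+29=326 → 344/670 = 0.51343
  dog: TP=311, FP=38+142+77+24=281 → 311/592 = 0.52534
  horse: TP=474, FP=45+89+98+38=270 → 474/744 = 0.63710
  fish: TP=610, FP=34+113+117+18=282 → 610/892 = 0.68386
  cat: TP=580, FP=40+85+119+71=315 → 580/895 = 0.64804
Weighted-precision = Σ (supportᵢ/N)·precisionᵢ with N=3793: (501/3793)·0.51343 + (704/3793)·0.52534 + (957/3793)·0.63710 + (942/3793)·0.68386 + (689/3793)·0.64804 = 0.6136

0.6136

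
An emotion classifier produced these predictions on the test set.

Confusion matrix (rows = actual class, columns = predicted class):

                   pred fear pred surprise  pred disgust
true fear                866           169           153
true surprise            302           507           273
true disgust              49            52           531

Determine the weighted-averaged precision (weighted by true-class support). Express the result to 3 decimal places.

Per-class precision (TP/(TP+FP)):
  fear: TP=866, FP=302+49=351 → 866/1217 = 0.7116
  surprise: TP=507, FP=169+52=221 → 507/728 = 0.6964
  disgust: TP=531, FP=153+273=426 → 531/957 = 0.5549
Weighted-precision = Σ (supportᵢ/N)·precisionᵢ with N=2902: (1188/2902)·0.7116 + (1082/2902)·0.6964 + (632/2902)·0.5549 = 0.672

0.672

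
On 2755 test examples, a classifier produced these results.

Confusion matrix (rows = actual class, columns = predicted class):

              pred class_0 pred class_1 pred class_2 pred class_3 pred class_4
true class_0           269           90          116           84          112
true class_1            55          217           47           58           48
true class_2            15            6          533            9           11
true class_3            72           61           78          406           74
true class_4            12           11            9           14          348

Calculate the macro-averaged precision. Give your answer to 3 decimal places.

0.636

Per-class precision (TP/(TP+FP)):
  class_0: TP=269, FP=55+15+72+12=154 → 269/423 = 0.6359
  class_1: TP=217, FP=90+6+61+11=168 → 217/385 = 0.5636
  class_2: TP=533, FP=116+47+78+9=250 → 533/783 = 0.6807
  class_3: TP=406, FP=84+58+9+14=165 → 406/571 = 0.7110
  class_4: TP=348, FP=112+48+11+74=245 → 348/593 = 0.5868
Macro-precision = mean = (0.6359 + 0.5636 + 0.6807 + 0.7110 + 0.5868) / 5 = 0.636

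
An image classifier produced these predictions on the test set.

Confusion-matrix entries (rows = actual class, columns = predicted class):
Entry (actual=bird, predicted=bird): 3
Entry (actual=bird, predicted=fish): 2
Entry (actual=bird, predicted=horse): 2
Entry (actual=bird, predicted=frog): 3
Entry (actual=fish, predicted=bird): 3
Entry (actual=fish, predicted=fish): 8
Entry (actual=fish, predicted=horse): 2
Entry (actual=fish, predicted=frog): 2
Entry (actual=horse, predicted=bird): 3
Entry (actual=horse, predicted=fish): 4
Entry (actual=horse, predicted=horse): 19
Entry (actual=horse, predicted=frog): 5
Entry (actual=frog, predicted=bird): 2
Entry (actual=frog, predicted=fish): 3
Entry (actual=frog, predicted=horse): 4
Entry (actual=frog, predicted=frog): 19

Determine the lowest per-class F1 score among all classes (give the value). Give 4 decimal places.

Per-class F1 score (2·TP/(2·TP+FP+FN)):
  bird: TP=3, FP=3+3+2=8, FN=2+2+3=7 → 6/21 = 0.28571
  fish: TP=8, FP=2+4+3=9, FN=3+2+2=7 → 16/32 = 0.50000
  horse: TP=19, FP=2+2+4=8, FN=3+4+5=12 → 38/58 = 0.65517
  frog: TP=19, FP=3+2+5=10, FN=2+3+4=9 → 38/57 = 0.66667
Lowest is class 'bird' with F1 score = 0.2857.

0.2857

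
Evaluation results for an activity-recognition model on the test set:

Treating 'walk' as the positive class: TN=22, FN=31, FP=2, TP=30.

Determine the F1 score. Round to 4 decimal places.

0.6452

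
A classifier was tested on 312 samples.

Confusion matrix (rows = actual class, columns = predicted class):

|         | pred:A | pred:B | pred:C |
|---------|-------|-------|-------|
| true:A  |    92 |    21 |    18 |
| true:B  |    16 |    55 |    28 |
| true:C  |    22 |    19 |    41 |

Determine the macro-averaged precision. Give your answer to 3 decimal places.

0.586

Per-class precision (TP/(TP+FP)):
  A: TP=92, FP=16+22=38 → 92/130 = 0.7077
  B: TP=55, FP=21+19=40 → 55/95 = 0.5789
  C: TP=41, FP=18+28=46 → 41/87 = 0.4713
Macro-precision = mean = (0.7077 + 0.5789 + 0.4713) / 3 = 0.586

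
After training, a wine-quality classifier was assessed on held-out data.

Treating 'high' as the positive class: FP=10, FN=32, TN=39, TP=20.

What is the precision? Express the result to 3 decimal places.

Precision = TP/(TP+FP) = 20/(20+10) = 20/30 = 0.667

0.667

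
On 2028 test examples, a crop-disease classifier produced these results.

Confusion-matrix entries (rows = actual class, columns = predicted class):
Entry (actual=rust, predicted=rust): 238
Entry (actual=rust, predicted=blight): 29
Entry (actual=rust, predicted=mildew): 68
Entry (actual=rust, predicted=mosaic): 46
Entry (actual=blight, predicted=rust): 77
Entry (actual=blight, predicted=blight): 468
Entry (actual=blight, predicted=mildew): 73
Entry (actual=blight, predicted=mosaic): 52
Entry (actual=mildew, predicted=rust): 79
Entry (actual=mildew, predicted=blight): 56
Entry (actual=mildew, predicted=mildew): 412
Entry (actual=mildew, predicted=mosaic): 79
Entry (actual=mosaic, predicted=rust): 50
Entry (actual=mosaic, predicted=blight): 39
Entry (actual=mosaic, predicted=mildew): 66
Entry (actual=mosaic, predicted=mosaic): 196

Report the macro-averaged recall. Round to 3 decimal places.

0.635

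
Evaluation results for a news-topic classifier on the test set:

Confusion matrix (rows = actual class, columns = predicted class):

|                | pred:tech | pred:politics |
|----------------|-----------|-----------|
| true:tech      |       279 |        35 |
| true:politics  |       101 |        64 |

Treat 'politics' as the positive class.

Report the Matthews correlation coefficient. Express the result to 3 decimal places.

0.324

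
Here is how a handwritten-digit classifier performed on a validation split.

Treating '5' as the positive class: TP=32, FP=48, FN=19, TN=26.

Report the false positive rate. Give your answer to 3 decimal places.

FPR = FP/(FP+TN) = 48/(48+26) = 0.649

0.649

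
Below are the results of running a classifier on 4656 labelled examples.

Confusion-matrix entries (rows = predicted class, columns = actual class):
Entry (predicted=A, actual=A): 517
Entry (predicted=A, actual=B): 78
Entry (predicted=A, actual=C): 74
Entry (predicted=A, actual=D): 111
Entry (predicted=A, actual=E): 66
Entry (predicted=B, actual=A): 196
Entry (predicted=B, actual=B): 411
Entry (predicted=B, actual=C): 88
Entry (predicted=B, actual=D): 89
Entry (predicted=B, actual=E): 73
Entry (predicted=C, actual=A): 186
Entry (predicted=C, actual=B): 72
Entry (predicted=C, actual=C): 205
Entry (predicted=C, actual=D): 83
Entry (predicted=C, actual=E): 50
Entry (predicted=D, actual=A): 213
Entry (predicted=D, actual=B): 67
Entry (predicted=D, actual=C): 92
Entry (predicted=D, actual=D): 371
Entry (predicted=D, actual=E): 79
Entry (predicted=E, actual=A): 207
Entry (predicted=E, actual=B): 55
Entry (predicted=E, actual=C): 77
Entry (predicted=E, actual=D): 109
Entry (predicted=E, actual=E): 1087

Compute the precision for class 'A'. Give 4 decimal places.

0.6111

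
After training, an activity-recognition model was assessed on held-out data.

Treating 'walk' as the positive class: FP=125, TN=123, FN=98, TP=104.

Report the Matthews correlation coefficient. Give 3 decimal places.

0.011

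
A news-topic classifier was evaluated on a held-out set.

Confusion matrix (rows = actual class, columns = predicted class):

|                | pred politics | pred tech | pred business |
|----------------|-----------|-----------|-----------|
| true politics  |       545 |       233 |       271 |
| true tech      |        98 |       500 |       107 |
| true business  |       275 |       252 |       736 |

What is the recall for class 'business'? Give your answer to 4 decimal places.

Take TP from the diagonal, FP from the rest of the 'business' prediction marginal, FN from the rest of the 'business' actual marginal.
recall = TP/(TP+FN).
business: TP=736, FN=275+252=527 → 736/1263 = 0.58274

0.5827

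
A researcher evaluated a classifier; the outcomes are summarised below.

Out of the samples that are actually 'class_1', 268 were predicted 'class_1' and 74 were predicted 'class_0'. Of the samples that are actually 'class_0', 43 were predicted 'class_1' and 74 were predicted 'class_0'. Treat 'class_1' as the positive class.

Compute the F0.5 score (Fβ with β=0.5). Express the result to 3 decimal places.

Fβ = (1+β²)·TP / ((1+β²)·TP + β²·FN + FP), with β²=1/4
= 1.25·268 / (1.25·268 + 0.25·74 + 43) = 0.845

0.845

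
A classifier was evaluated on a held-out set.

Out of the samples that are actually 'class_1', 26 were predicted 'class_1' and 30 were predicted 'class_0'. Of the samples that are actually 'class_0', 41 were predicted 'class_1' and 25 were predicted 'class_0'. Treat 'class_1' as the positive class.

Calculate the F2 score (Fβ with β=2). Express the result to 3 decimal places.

0.447

Fβ = (1+β²)·TP / ((1+β²)·TP + β²·FN + FP), with β²=4
= 5·26 / (5·26 + 4·30 + 41) = 0.447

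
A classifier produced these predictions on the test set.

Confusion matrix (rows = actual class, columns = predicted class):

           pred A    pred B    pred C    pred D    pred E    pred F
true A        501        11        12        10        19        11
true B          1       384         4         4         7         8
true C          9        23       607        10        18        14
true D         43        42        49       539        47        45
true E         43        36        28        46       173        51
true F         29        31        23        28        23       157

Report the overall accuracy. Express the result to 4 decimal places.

0.7651

Accuracy = trace / total = (501+384+607+539+173+157=2361) / 3086 = 2361/3086 = 0.7651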